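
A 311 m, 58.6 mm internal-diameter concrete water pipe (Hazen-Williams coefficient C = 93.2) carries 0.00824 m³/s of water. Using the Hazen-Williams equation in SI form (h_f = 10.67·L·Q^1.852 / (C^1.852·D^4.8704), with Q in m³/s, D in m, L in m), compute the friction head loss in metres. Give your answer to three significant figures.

h_f = 10.67·311·0.00824^1.852 / (93.2^1.852·0.0586^4.8704) = 103.4 m

h_f ≈ 103 m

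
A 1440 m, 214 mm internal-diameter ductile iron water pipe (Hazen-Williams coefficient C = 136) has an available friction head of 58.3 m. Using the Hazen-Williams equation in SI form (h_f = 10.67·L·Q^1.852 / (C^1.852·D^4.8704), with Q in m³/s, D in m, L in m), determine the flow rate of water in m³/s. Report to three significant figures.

Q ≈ 0.116 m³/s

Rearranging: Q = [h_f·C^1.852·D^4.8704 / (10.67·L)]^(1/1.852)
Q = [58.3·136^1.852·0.214^4.8704 / (10.67·1440)]^0.540 = 0.1163 m³/s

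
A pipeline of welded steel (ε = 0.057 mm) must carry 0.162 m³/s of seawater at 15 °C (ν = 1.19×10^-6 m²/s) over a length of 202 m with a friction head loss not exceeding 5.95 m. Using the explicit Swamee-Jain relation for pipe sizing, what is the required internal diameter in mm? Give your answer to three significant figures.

Swamee-Jain (Type III): D = 0.66·[ε^1.25·(LQ²/(gh_f))^4.75 + ν·Q^9.4·(L/(gh_f))^5.2]^0.04
LQ²/(gh_f) = 0.09082; L/(gh_f) = 3.461
Term 1 = ε^1.25·(…)^4.75 = 5.58×10^-11; Term 2 = ν·Q^9.4·(…)^5.2 = 2.81×10^-11
D = 0.66·(5.58×10^-11 + 2.81×10^-11)^0.04 = 0.2609 m = 261 mm
Check: V = 3.03 m/s, Re = 6.64×10^5, f = 0.01535, h_f = 5.56 m ≈ 5.95 m ✓

D ≈ 261 mm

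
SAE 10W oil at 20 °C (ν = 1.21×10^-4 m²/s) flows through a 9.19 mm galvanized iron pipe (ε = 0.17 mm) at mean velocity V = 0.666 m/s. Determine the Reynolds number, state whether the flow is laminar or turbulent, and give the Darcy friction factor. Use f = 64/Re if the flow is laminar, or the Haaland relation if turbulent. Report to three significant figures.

Re = VD/ν = 0.6660·0.00919/1.21×10^-4 = 50.6
Re < 2300 → laminar → f = 64/Re = 1.265

Re ≈ 50.6; laminar; f = 64/Re ≈ 1.27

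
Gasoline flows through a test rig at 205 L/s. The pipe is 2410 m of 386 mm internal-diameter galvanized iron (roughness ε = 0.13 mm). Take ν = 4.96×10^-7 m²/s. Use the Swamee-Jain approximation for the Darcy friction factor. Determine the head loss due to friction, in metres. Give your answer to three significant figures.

V = 4Q/(πD²) = 4·0.205/(π·0.386²) = 1.752 m/s
Re = VD/ν = 1.752·0.386/4.96×10^-7 = 1.36×10^6 → turbulent
ε/D = 0.13/386 = 3.37×10^-4
Swamee-Jain: f = 0.01590
h_f = f(L/D)V²/(2g) = 0.01590·(2410/0.386)·1.752²/(2·9.81) = 15.53 m

h_f ≈ 15.5 m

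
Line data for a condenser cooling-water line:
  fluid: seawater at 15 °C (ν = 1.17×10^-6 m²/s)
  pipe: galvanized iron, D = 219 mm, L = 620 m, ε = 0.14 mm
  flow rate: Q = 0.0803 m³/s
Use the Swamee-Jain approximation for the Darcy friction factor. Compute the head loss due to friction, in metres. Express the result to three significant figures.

V = 4Q/(πD²) = 4·0.0803/(π·0.219²) = 2.132 m/s
Re = VD/ν = 2.132·0.219/1.17×10^-6 = 3.99×10^5 → turbulent
ε/D = 0.14/219 = 6.39×10^-4
Swamee-Jain: f = 0.01879
h_f = f(L/D)V²/(2g) = 0.01879·(620/0.219)·2.132²/(2·9.81) = 12.32 m

h_f ≈ 12.3 m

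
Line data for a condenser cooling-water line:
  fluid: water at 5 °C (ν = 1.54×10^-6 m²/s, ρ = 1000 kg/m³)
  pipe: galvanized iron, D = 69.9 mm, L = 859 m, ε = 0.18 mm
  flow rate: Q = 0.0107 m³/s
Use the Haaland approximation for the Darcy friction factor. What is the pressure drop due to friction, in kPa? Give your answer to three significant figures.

Δp ≈ 1250 kPa

V = 4Q/(πD²) = 4·0.0107/(π·0.0699²) = 2.788 m/s
Re = VD/ν = 2.788·0.0699/1.54×10^-6 = 1.27×10^5 → turbulent
ε/D = 0.18/69.9 = 0.00258
Haaland: f = 0.02616
h_f = f(L/D)V²/(2g) = 0.02616·(859/0.0699)·2.788²/(2·9.81) = 127.4 m
Δp = ρg·h_f = 1000·9.81·127.4 = 1250 kPa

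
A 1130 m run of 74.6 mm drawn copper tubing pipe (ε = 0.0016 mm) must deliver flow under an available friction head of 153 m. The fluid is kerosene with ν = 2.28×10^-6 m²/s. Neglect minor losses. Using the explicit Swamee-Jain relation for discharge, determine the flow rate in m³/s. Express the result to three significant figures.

Swamee-Jain (Type II): Q = -0.965·√(gD⁵h_f/L)·ln[ε/(3.7D) + √(3.17ν²L/(gD³h_f))]
√(gD⁵h_f/L) = √(9.81·0.0746⁵·153/1130) = 0.001752
ε/(3.7D) = 5.80×10^-6; √(3.17ν²L/(gD³h_f)) = 1.73×10^-4
Q = -0.965·0.001752·ln(1.787×10^-4) = 0.01459 m³/s
Check: V = 3.34 m/s, Re = 1.09×10^5, f = 0.01768, h_f = 152 m ≈ 153 m ✓

Q ≈ 0.0146 m³/s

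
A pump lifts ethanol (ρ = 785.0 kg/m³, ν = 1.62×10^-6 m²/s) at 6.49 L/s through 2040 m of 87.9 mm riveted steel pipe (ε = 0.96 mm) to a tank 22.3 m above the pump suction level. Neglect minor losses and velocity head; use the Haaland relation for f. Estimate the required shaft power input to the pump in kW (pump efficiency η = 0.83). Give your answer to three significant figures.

V = 4Q/(πD²) = 1.069 m/s; Re = 5.80×10^4; ε/D = 0.0109; f = 0.04005
h_f = f(L/D)V²/2g = 54.18 m
Total head H = z + h_f = 22.3 + 54.18 = 76.48 m
P_hyd = ρgQH = 785.0·9.81·0.00649·76.48 = 3.822 kW
P_shaft = P_hyd/η = 3.822/0.83 = 4.605 kW

P_shaft ≈ 4.61 kW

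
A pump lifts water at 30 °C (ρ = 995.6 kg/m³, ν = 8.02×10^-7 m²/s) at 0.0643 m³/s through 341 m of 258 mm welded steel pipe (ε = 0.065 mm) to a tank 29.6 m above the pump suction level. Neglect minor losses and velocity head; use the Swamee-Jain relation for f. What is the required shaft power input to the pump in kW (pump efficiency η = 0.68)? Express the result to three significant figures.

P_shaft ≈ 28.9 kW

V = 4Q/(πD²) = 1.230 m/s; Re = 3.96×10^5; ε/D = 2.52×10^-4; f = 0.01628
h_f = f(L/D)V²/2g = 1.659 m
Total head H = z + h_f = 29.6 + 1.659 = 31.26 m
P_hyd = ρgQH = 995.6·9.81·0.0643·31.26 = 19.63 kW
P_shaft = P_hyd/η = 19.63/0.68 = 28.87 kW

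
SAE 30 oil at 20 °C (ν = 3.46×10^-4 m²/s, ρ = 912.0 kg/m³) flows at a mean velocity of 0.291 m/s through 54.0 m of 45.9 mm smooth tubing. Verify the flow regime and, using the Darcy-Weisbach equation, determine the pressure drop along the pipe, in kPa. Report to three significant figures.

Re = VD/ν = 0.291·0.04590/3.46×10^-4 = 38.6 → laminar (Re < 2300)
f = 64/Re = 1.658
h_f = f(L/D)V²/(2g) = 1.658·(54.0/0.04590)·0.291²/(2·9.81) = 8.418 m
Δp = ρg·h_f = 912.0·9.81·8.418 = 75.32 kPa

Δp ≈ 75.3 kPa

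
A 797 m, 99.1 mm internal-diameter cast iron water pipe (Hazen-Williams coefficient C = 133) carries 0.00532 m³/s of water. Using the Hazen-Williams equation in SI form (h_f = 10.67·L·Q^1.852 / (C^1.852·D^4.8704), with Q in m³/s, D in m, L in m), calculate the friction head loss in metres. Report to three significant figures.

h_f = 10.67·797·0.00532^1.852 / (133^1.852·0.0991^4.8704) = 4.722 m

h_f ≈ 4.72 m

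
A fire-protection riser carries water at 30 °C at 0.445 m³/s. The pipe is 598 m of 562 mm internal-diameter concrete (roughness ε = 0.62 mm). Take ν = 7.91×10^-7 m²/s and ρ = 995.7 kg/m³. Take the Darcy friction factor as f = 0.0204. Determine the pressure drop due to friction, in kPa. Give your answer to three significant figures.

Δp ≈ 34.8 kPa

V = 4Q/(πD²) = 4·0.445/(π·0.562²) = 1.794 m/s
h_f = f(L/D)V²/(2g) = 0.02040·(598/0.562)·1.794²/(2·9.81) = 3.560 m
Δp = ρg·h_f = 995.7·9.81·3.560 = 34.78 kPa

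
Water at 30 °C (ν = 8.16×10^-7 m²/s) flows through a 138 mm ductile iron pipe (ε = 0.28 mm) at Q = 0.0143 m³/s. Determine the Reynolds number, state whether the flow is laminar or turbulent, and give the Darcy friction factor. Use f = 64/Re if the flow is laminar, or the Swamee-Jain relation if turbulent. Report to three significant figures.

V = 4Q/(πD²) = 0.9561 m/s
Re = VD/ν = 0.9561·0.138/8.16×10^-7 = 1.62×10^5
Re > 4000 → turbulent; ε/D = 0.00203
Swamee-Jain: f = 0.02478

Re ≈ 1.62×10^5; turbulent; f ≈ 0.0248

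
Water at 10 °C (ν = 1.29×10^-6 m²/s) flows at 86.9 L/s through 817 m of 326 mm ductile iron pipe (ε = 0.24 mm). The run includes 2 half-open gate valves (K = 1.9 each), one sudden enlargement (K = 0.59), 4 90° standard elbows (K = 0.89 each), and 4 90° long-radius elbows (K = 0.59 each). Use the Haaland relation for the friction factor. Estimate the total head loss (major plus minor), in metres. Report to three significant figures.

H_L ≈ 3.26 m

V = 4Q/(πD²) = 1.041 m/s; V²/2g = 0.05524 m
Re = 2.63×10^5, ε/D = 7.36×10^-4 → f = 0.01946 (Haaland)
Major: h_f = f(L/D)·V²/2g = 0.01946·2506·0.05524 = 2.694 m
Minor: ΣK = 10.3; h_m = ΣK·V²/2g = 0.5696 m
Total H_L = 2.694 + 0.5696 = 3.264 m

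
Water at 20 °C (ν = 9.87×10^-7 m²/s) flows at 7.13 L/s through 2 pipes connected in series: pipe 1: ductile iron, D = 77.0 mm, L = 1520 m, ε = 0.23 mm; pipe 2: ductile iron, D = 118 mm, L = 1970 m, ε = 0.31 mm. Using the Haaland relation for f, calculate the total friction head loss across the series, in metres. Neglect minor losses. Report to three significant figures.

H ≈ 73.8 m

Pipe 1: V = 1.531 m/s, Re = 1.19×10^5, ε/D = 0.00299, f = 0.02718, h_1 = f(L/D)V²/2g = 64.10 m
Pipe 2: V = 0.6520 m/s, Re = 7.79×10^4, ε/D = 0.00263, f = 0.02687, h_2 = f(L/D)V²/2g = 9.720 m
Series → Q common, losses add: H = Σh = 73.82 m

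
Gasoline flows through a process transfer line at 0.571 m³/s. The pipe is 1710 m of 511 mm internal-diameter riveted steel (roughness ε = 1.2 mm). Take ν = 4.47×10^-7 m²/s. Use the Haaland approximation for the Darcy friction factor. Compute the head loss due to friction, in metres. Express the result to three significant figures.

V = 4Q/(πD²) = 4·0.571/(π·0.511²) = 2.784 m/s
Re = VD/ν = 2.784·0.511/4.47×10^-7 = 3.18×10^6 → turbulent
ε/D = 1.2/511 = 0.00235
Haaland: f = 0.02455
h_f = f(L/D)V²/(2g) = 0.02455·(1710/0.511)·2.784²/(2·9.81) = 32.46 m

h_f ≈ 32.5 m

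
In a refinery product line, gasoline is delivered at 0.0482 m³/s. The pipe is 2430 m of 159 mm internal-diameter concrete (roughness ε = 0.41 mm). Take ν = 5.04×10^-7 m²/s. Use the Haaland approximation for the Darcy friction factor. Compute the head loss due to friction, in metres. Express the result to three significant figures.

V = 4Q/(πD²) = 4·0.0482/(π·0.159²) = 2.428 m/s
Re = VD/ν = 2.428·0.159/5.04×10^-7 = 7.66×10^5 → turbulent
ε/D = 0.41/159 = 0.00258
Haaland: f = 0.02531
h_f = f(L/D)V²/(2g) = 0.02531·(2430/0.159)·2.428²/(2·9.81) = 116.2 m

h_f ≈ 116 m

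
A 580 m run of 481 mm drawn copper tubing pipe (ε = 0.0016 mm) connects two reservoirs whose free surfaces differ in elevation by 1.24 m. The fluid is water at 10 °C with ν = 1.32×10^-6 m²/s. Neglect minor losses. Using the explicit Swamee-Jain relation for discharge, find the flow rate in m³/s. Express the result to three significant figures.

Swamee-Jain (Type II): Q = -0.965·√(gD⁵h_f/L)·ln[ε/(3.7D) + √(3.17ν²L/(gD³h_f))]
√(gD⁵h_f/L) = √(9.81·0.481⁵·1.24/580) = 0.02324
ε/(3.7D) = 8.99×10^-7; √(3.17ν²L/(gD³h_f)) = 4.86×10^-5
Q = -0.965·0.02324·ln(4.955×10^-5) = 0.2223 m³/s
Check: V = 1.22 m/s, Re = 4.46×10^5, f = 0.01341, h_f = 1.23 m ≈ 1.24 m ✓

Q ≈ 0.222 m³/s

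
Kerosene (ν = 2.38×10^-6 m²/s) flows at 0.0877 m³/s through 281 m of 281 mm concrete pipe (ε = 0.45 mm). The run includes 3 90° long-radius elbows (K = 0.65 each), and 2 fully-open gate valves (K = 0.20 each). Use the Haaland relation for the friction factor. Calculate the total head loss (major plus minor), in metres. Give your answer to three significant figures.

H_L ≈ 2.61 m

V = 4Q/(πD²) = 1.414 m/s; V²/2g = 0.1019 m
Re = 1.67×10^5, ε/D = 0.00160 → f = 0.02322 (Haaland)
Major: h_f = f(L/D)·V²/2g = 0.02322·1000·0.1019 = 2.367 m
Minor: ΣK = 2.35; h_m = ΣK·V²/2g = 0.2395 m
Total H_L = 2.367 + 0.2395 = 2.606 m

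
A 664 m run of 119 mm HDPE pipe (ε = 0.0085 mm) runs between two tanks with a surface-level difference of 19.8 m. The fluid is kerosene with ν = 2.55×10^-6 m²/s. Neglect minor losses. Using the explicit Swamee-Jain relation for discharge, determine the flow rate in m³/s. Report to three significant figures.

Swamee-Jain (Type II): Q = -0.965·√(gD⁵h_f/L)·ln[ε/(3.7D) + √(3.17ν²L/(gD³h_f))]
√(gD⁵h_f/L) = √(9.81·0.119⁵·19.8/664) = 0.002642
ε/(3.7D) = 1.93×10^-5; √(3.17ν²L/(gD³h_f)) = 2.04×10^-4
Q = -0.965·0.002642·ln(2.238×10^-4) = 0.02143 m³/s
Check: V = 1.93 m/s, Re = 8.99×10^4, f = 0.01867, h_f = 19.7 m ≈ 19.8 m ✓

Q ≈ 0.0214 m³/s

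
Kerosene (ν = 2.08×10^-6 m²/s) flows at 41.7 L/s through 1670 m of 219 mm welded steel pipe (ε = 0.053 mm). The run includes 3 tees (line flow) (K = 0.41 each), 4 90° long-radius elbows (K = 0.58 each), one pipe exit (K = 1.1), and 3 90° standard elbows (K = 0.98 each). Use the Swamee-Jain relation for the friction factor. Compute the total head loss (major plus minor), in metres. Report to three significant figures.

H_L ≈ 9.41 m

V = 4Q/(πD²) = 1.107 m/s; V²/2g = 0.06246 m
Re = 1.17×10^5, ε/D = 2.42×10^-4 → f = 0.01876 (Swamee-Jain)
Major: h_f = f(L/D)·V²/2g = 0.01876·7626·0.06246 = 8.935 m
Minor: ΣK = 7.59; h_m = ΣK·V²/2g = 0.4741 m
Total H_L = 8.935 + 0.4741 = 9.409 m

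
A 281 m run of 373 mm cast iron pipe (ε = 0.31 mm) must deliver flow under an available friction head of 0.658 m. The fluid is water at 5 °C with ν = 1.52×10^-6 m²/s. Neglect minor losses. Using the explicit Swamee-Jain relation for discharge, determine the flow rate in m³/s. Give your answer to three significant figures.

Swamee-Jain (Type II): Q = -0.965·√(gD⁵h_f/L)·ln[ε/(3.7D) + √(3.17ν²L/(gD³h_f))]
√(gD⁵h_f/L) = √(9.81·0.373⁵·0.658/281) = 0.01288
ε/(3.7D) = 2.25×10^-4; √(3.17ν²L/(gD³h_f)) = 7.84×10^-5
Q = -0.965·0.01288·ln(3.030×10^-4) = 0.1007 m³/s
Check: V = 0.921 m/s, Re = 2.26×10^5, f = 0.02034, h_f = 0.663 m ≈ 0.658 m ✓

Q ≈ 0.101 m³/s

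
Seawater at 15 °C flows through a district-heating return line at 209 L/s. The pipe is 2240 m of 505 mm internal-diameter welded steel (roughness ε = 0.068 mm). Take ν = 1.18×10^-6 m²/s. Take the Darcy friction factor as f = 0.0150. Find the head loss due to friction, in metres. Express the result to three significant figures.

V = 4Q/(πD²) = 4·0.209/(π·0.505²) = 1.043 m/s
h_f = f(L/D)V²/(2g) = 0.01500·(2240/0.505)·1.043²/(2·9.81) = 3.692 m

h_f ≈ 3.69 m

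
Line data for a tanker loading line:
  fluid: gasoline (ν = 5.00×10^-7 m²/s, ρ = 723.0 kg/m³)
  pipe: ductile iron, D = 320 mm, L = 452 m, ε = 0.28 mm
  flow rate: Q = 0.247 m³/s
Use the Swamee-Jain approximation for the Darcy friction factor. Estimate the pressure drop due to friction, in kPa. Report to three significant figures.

Δp ≈ 92.7 kPa

V = 4Q/(πD²) = 4·0.247/(π·0.320²) = 3.071 m/s
Re = VD/ν = 3.071·0.320/5.00×10^-7 = 1.97×10^6 → turbulent
ε/D = 0.28/320 = 8.75×10^-4
Swamee-Jain: f = 0.01925
h_f = f(L/D)V²/(2g) = 0.01925·(452/0.320)·3.071²/(2·9.81) = 13.07 m
Δp = ρg·h_f = 723.0·9.81·13.07 = 92.70 kPa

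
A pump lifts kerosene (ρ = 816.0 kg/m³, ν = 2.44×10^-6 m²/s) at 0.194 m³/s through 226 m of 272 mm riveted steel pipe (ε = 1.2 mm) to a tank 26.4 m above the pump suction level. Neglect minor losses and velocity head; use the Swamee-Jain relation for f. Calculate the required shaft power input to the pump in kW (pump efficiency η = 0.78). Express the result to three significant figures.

V = 4Q/(πD²) = 3.339 m/s; Re = 3.72×10^5; ε/D = 0.00441; f = 0.02965
h_f = f(L/D)V²/2g = 14.00 m
Total head H = z + h_f = 26.4 + 14.00 = 40.40 m
P_hyd = ρgQH = 816.0·9.81·0.194·40.40 = 62.73 kW
P_shaft = P_hyd/η = 62.73/0.78 = 80.43 kW

P_shaft ≈ 80.4 kW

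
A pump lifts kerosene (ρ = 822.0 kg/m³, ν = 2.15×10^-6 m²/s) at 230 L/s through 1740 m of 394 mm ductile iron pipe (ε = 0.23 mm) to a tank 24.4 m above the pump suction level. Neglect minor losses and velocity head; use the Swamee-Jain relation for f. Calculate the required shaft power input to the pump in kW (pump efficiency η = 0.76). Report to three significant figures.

V = 4Q/(πD²) = 1.886 m/s; Re = 3.46×10^5; ε/D = 5.84×10^-4; f = 0.01863
h_f = f(L/D)V²/2g = 14.92 m
Total head H = z + h_f = 24.4 + 14.92 = 39.32 m
P_hyd = ρgQH = 822.0·9.81·0.230·39.32 = 72.93 kW
P_shaft = P_hyd/η = 72.93/0.76 = 95.96 kW

P_shaft ≈ 96.0 kW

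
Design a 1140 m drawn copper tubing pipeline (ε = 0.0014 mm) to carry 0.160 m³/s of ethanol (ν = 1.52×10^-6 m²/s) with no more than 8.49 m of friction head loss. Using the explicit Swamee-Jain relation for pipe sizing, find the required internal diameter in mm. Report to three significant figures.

Swamee-Jain (Type III): D = 0.66·[ε^1.25·(LQ²/(gh_f))^4.75 + ν·Q^9.4·(L/(gh_f))^5.2]^0.04
LQ²/(gh_f) = 0.3504; L/(gh_f) = 13.69
Term 1 = ε^1.25·(…)^4.75 = 3.31×10^-10; Term 2 = ν·Q^9.4·(…)^5.2 = 4.07×10^-8
D = 0.66·(3.31×10^-10 + 4.07×10^-8)^0.04 = 0.3342 m = 334 mm
Check: V = 1.82 m/s, Re = 4.01×10^5, f = 0.01368, h_f = 7.91 m ≈ 8.49 m ✓

D ≈ 334 mm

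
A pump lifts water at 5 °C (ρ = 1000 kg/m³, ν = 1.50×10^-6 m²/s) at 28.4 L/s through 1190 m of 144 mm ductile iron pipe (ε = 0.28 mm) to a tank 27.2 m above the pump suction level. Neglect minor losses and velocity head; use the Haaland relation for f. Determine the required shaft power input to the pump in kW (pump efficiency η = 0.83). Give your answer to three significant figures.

P_shaft ≈ 19.6 kW

V = 4Q/(πD²) = 1.744 m/s; Re = 1.67×10^5; ε/D = 0.00194; f = 0.02424
h_f = f(L/D)V²/2g = 31.05 m
Total head H = z + h_f = 27.2 + 31.05 = 58.25 m
P_hyd = ρgQH = 1000·9.81·0.0284·58.25 = 16.23 kW
P_shaft = P_hyd/η = 16.23/0.83 = 19.55 kW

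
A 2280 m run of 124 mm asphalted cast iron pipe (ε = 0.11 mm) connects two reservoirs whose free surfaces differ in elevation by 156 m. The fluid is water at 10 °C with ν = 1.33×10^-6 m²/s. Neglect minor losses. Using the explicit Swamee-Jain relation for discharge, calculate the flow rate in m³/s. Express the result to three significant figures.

Swamee-Jain (Type II): Q = -0.965·√(gD⁵h_f/L)·ln[ε/(3.7D) + √(3.17ν²L/(gD³h_f))]
√(gD⁵h_f/L) = √(9.81·0.124⁵·156/2280) = 0.004436
ε/(3.7D) = 2.40×10^-4; √(3.17ν²L/(gD³h_f)) = 6.62×10^-5
Q = -0.965·0.004436·ln(3.059×10^-4) = 0.03464 m³/s
Check: V = 2.87 m/s, Re = 2.67×10^5, f = 0.02038, h_f = 157 m ≈ 156 m ✓

Q ≈ 0.0346 m³/s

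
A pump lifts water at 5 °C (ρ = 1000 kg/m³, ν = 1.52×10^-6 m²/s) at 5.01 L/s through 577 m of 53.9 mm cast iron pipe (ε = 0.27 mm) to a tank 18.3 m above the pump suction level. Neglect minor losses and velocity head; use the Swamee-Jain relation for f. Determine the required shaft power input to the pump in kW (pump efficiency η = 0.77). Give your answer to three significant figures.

V = 4Q/(πD²) = 2.196 m/s; Re = 7.79×10^4; ε/D = 0.00501; f = 0.03186
h_f = f(L/D)V²/2g = 83.82 m
Total head H = z + h_f = 18.3 + 83.82 = 102.1 m
P_hyd = ρgQH = 1000·9.81·0.00501·102.1 = 5.019 kW
P_shaft = P_hyd/η = 5.019/0.77 = 6.518 kW

P_shaft ≈ 6.52 kW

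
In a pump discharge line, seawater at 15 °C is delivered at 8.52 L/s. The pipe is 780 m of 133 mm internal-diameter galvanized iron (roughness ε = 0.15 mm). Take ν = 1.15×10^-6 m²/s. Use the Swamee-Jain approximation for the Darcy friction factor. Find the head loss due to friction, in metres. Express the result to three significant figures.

h_f ≈ 2.65 m

V = 4Q/(πD²) = 4·0.00852/(π·0.133²) = 0.6133 m/s
Re = VD/ν = 0.6133·0.133/1.15×10^-6 = 7.09×10^4 → turbulent
ε/D = 0.15/133 = 0.00113
Swamee-Jain: f = 0.02355
h_f = f(L/D)V²/(2g) = 0.02355·(780/0.133)·0.6133²/(2·9.81) = 2.648 m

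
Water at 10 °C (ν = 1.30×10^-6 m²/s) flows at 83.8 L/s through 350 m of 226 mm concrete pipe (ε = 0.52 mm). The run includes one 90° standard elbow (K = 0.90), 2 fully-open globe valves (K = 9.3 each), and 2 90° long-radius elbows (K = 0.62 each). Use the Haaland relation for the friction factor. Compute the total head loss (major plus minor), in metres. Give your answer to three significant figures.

H_L ≈ 13.1 m

V = 4Q/(πD²) = 2.089 m/s; V²/2g = 0.2224 m
Re = 3.63×10^5, ε/D = 0.00230 → f = 0.02477 (Haaland)
Major: h_f = f(L/D)·V²/2g = 0.02477·1549·0.2224 = 8.531 m
Minor: ΣK = 20.7; h_m = ΣK·V²/2g = 4.613 m
Total H_L = 8.531 + 4.613 = 13.14 m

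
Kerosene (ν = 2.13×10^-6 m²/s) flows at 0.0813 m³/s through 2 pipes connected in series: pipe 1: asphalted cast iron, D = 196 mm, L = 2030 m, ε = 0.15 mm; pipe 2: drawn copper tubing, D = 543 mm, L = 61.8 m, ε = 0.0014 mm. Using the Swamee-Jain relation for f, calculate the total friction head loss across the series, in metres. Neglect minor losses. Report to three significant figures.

Pipe 1: V = 2.695 m/s, Re = 2.48×10^5, ε/D = 7.65×10^-4, f = 0.01993, h_1 = f(L/D)V²/2g = 76.37 m
Pipe 2: V = 0.3511 m/s, Re = 8.95×10^4, ε/D = 2.58×10^-6, f = 0.01830, h_2 = f(L/D)V²/2g = 0.01308 m
Series → Q common, losses add: H = Σh = 76.38 m

H ≈ 76.4 m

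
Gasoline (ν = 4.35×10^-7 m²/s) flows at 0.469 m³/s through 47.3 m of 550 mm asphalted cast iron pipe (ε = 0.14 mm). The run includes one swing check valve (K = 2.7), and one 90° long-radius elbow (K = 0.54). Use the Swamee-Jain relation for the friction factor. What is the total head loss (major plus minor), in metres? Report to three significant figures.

H_L ≈ 0.897 m

V = 4Q/(πD²) = 1.974 m/s; V²/2g = 0.1986 m
Re = 2.50×10^6, ε/D = 2.55×10^-4 → f = 0.01485 (Swamee-Jain)
Major: h_f = f(L/D)·V²/2g = 0.01485·86.00·0.1986 = 0.2536 m
Minor: ΣK = 3.24; h_m = ΣK·V²/2g = 0.6435 m
Total H_L = 0.2536 + 0.6435 = 0.8971 m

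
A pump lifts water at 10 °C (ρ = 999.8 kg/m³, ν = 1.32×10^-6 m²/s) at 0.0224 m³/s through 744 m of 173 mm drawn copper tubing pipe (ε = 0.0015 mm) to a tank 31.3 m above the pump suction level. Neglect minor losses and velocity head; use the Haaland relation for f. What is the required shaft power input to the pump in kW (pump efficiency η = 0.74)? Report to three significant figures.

V = 4Q/(πD²) = 0.9529 m/s; Re = 1.25×10^5; ε/D = 8.67×10^-6; f = 0.01706
h_f = f(L/D)V²/2g = 3.396 m
Total head H = z + h_f = 31.3 + 3.396 = 34.70 m
P_hyd = ρgQH = 999.8·9.81·0.0224·34.70 = 7.623 kW
P_shaft = P_hyd/η = 7.623/0.74 = 10.30 kW

P_shaft ≈ 10.3 kW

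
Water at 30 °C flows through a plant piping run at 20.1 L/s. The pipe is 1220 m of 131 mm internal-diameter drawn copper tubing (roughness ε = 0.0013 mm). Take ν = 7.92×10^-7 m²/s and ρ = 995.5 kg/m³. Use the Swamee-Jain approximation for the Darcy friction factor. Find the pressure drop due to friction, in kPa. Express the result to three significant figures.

Δp ≈ 155 kPa

V = 4Q/(πD²) = 4·0.0201/(π·0.131²) = 1.491 m/s
Re = VD/ν = 1.491·0.131/7.92×10^-7 = 2.47×10^5 → turbulent
ε/D = 0.0013/131 = 9.92×10^-6
Swamee-Jain: f = 0.01502
h_f = f(L/D)V²/(2g) = 0.01502·(1220/0.131)·1.491²/(2·9.81) = 15.86 m
Δp = ρg·h_f = 995.5·9.81·15.86 = 154.8 kPa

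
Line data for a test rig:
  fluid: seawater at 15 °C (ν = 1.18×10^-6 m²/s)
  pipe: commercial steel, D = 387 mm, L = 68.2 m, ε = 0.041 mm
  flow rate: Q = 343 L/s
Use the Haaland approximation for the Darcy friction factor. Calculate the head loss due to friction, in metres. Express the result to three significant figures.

h_f ≈ 1.03 m

V = 4Q/(πD²) = 4·0.343/(π·0.387²) = 2.916 m/s
Re = VD/ν = 2.916·0.387/1.18×10^-6 = 9.56×10^5 → turbulent
ε/D = 0.041/387 = 1.06×10^-4
Haaland: f = 0.01346
h_f = f(L/D)V²/(2g) = 0.01346·(68.2/0.387)·2.916²/(2·9.81) = 1.028 m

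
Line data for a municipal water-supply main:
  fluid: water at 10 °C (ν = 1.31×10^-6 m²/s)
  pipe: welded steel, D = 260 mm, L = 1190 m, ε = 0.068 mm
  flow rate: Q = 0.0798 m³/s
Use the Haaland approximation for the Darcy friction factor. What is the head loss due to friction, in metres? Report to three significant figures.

V = 4Q/(πD²) = 4·0.0798/(π·0.260²) = 1.503 m/s
Re = VD/ν = 1.503·0.260/1.31×10^-6 = 2.98×10^5 → turbulent
ε/D = 0.068/260 = 2.62×10^-4
Haaland: f = 0.01654
h_f = f(L/D)V²/(2g) = 0.01654·(1190/0.260)·1.503²/(2·9.81) = 8.714 m

h_f ≈ 8.71 m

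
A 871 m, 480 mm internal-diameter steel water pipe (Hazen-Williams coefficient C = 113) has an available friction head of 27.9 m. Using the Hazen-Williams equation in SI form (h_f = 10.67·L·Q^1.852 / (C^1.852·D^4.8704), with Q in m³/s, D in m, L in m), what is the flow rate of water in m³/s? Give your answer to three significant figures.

Q ≈ 0.712 m³/s

Rearranging: Q = [h_f·C^1.852·D^4.8704 / (10.67·L)]^(1/1.852)
Q = [27.9·113^1.852·0.480^4.8704 / (10.67·871)]^0.540 = 0.7124 m³/s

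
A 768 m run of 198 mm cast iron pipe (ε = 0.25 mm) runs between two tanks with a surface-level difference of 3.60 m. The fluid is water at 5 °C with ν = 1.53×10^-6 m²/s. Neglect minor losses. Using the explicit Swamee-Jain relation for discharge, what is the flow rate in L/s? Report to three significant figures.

Q ≈ 27.5 L/s

Swamee-Jain (Type II): Q = -0.965·√(gD⁵h_f/L)·ln[ε/(3.7D) + √(3.17ν²L/(gD³h_f))]
√(gD⁵h_f/L) = √(9.81·0.198⁵·3.60/768) = 0.003741
ε/(3.7D) = 3.41×10^-4; √(3.17ν²L/(gD³h_f)) = 1.44×10^-4
Q = -0.965·0.003741·ln(4.854×10^-4) = 0.02755 m³/s
Check: V = 0.895 m/s, Re = 1.16×10^5, f = 0.02295, h_f = 3.63 m ≈ 3.60 m ✓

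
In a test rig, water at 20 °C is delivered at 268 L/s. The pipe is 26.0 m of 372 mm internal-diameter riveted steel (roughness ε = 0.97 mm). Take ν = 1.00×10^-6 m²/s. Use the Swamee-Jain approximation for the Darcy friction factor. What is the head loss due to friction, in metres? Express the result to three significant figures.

h_f ≈ 0.550 m

V = 4Q/(πD²) = 4·0.268/(π·0.372²) = 2.466 m/s
Re = VD/ν = 2.466·0.372/1.00×10^-6 = 9.17×10^5 → turbulent
ε/D = 0.97/372 = 0.00261
Swamee-Jain: f = 0.02540
h_f = f(L/D)V²/(2g) = 0.02540·(26.0/0.372)·2.466²/(2·9.81) = 0.5502 m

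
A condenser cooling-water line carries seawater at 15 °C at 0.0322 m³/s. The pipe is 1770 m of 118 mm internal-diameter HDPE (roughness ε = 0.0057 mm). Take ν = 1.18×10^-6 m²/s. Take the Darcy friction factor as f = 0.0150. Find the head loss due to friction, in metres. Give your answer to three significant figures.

h_f ≈ 99.4 m

V = 4Q/(πD²) = 4·0.0322/(π·0.118²) = 2.944 m/s
h_f = f(L/D)V²/(2g) = 0.01500·(1770/0.118)·2.944²/(2·9.81) = 99.42 m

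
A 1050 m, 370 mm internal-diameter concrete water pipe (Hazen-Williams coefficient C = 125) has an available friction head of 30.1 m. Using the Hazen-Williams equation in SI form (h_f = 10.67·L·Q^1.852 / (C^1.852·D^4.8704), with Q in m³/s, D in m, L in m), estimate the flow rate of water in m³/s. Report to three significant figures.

Q ≈ 0.374 m³/s

Rearranging: Q = [h_f·C^1.852·D^4.8704 / (10.67·L)]^(1/1.852)
Q = [30.1·125^1.852·0.370^4.8704 / (10.67·1050)]^0.540 = 0.3743 m³/s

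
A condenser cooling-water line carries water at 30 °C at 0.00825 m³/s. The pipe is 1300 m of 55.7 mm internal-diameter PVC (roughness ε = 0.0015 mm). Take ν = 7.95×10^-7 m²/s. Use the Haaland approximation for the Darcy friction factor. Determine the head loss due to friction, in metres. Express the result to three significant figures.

V = 4Q/(πD²) = 4·0.00825/(π·0.0557²) = 3.386 m/s
Re = VD/ν = 3.386·0.0557/7.95×10^-7 = 2.37×10^5 → turbulent
ε/D = 0.0015/55.7 = 2.69×10^-5
Haaland: f = 0.01519
h_f = f(L/D)V²/(2g) = 0.01519·(1300/0.0557)·3.386²/(2·9.81) = 207.1 m

h_f ≈ 207 m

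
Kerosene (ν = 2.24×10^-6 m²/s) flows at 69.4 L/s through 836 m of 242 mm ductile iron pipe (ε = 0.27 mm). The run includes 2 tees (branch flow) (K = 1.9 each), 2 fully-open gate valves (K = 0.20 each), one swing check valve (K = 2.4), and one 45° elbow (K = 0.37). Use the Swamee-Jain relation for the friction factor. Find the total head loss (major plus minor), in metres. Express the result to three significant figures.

V = 4Q/(πD²) = 1.509 m/s; V²/2g = 0.1160 m
Re = 1.63×10^5, ε/D = 0.00112 → f = 0.02190 (Swamee-Jain)
Major: h_f = f(L/D)·V²/2g = 0.02190·3455·0.1160 = 8.780 m
Minor: ΣK = 6.97; h_m = ΣK·V²/2g = 0.8087 m
Total H_L = 8.780 + 0.8087 = 9.589 m

H_L ≈ 9.59 m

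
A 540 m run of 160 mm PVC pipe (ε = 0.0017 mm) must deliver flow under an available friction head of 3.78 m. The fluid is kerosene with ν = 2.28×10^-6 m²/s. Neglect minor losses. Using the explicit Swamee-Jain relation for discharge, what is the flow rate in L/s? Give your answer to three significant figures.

Swamee-Jain (Type II): Q = -0.965·√(gD⁵h_f/L)·ln[ε/(3.7D) + √(3.17ν²L/(gD³h_f))]
√(gD⁵h_f/L) = √(9.81·0.160⁵·3.78/540) = 0.002683
ε/(3.7D) = 2.87×10^-6; √(3.17ν²L/(gD³h_f)) = 2.42×10^-4
Q = -0.965·0.002683·ln(2.449×10^-4) = 0.02153 m³/s
Check: V = 1.07 m/s, Re = 7.51×10^4, f = 0.01903, h_f = 3.75 m ≈ 3.78 m ✓

Q ≈ 21.5 L/s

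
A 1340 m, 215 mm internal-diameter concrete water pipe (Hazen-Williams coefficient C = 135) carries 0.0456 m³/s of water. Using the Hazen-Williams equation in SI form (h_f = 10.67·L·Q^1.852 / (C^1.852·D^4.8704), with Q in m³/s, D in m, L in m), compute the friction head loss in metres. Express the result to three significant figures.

h_f = 10.67·1340·0.0456^1.852 / (135^1.852·0.215^4.8704) = 9.497 m

h_f ≈ 9.50 m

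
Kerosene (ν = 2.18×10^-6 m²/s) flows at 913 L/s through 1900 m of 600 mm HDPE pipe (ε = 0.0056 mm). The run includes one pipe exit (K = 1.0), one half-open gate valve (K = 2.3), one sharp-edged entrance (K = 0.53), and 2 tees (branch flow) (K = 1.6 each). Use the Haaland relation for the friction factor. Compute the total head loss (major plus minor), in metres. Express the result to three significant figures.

V = 4Q/(πD²) = 3.229 m/s; V²/2g = 0.5314 m
Re = 8.89×10^5, ε/D = 9.33×10^-6 → f = 0.01197 (Haaland)
Major: h_f = f(L/D)·V²/2g = 0.01197·3167·0.5314 = 20.15 m
Minor: ΣK = 7.03; h_m = ΣK·V²/2g = 3.736 m
Total H_L = 20.15 + 3.736 = 23.89 m

H_L ≈ 23.9 m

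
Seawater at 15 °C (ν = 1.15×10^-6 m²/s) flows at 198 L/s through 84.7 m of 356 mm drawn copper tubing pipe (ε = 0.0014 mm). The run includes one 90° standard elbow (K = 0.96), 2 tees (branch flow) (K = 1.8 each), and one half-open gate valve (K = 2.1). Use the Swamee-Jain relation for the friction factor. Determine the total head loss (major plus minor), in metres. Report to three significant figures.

H_L ≈ 1.95 m

V = 4Q/(πD²) = 1.989 m/s; V²/2g = 0.2017 m
Re = 6.16×10^5, ε/D = 3.93×10^-6 → f = 0.01269 (Swamee-Jain)
Major: h_f = f(L/D)·V²/2g = 0.01269·237.9·0.2017 = 0.6089 m
Minor: ΣK = 6.66; h_m = ΣK·V²/2g = 1.343 m
Total H_L = 0.6089 + 1.343 = 1.952 m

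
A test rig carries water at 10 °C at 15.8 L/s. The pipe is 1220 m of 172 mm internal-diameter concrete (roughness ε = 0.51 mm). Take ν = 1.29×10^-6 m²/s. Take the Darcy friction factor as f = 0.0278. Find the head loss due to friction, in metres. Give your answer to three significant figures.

V = 4Q/(πD²) = 4·0.0158/(π·0.172²) = 0.6800 m/s
h_f = f(L/D)V²/(2g) = 0.02780·(1220/0.172)·0.6800²/(2·9.81) = 4.647 m

h_f ≈ 4.65 m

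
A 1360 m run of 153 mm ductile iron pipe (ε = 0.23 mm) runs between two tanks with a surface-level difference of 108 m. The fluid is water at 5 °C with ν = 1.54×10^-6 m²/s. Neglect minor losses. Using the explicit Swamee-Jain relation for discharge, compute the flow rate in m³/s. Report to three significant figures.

Q ≈ 0.0600 m³/s

Swamee-Jain (Type II): Q = -0.965·√(gD⁵h_f/L)·ln[ε/(3.7D) + √(3.17ν²L/(gD³h_f))]
√(gD⁵h_f/L) = √(9.81·0.153⁵·108/1360) = 0.008082
ε/(3.7D) = 4.06×10^-4; √(3.17ν²L/(gD³h_f)) = 5.19×10^-5
Q = -0.965·0.008082·ln(4.582×10^-4) = 0.05996 m³/s
Check: V = 3.26 m/s, Re = 3.24×10^5, f = 0.02256, h_f = 109 m ≈ 108 m ✓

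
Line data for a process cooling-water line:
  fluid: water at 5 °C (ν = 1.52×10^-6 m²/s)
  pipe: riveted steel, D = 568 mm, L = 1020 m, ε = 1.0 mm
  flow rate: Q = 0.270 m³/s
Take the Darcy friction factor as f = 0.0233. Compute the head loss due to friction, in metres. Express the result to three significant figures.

V = 4Q/(πD²) = 4·0.270/(π·0.568²) = 1.066 m/s
h_f = f(L/D)V²/(2g) = 0.02330·(1020/0.568)·1.066²/(2·9.81) = 2.421 m

h_f ≈ 2.42 m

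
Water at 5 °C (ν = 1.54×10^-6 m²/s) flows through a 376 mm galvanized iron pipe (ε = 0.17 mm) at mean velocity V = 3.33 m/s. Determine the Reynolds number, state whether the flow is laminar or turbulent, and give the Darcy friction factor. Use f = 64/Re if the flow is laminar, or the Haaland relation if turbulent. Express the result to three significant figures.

Re ≈ 8.13×10^5; turbulent; f ≈ 0.0169

Re = VD/ν = 3.330·0.376/1.54×10^-6 = 8.13×10^5
Re > 4000 → turbulent; ε/D = 4.52×10^-4
Haaland: f = 0.01694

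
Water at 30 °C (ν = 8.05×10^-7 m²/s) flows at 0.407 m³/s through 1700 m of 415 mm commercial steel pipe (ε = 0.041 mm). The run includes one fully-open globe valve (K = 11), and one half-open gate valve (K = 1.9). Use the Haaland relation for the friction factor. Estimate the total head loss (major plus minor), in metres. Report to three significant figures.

H_L ≈ 30.3 m

V = 4Q/(πD²) = 3.009 m/s; V²/2g = 0.4614 m
Re = 1.55×10^6, ε/D = 9.88×10^-5 → f = 0.01290 (Haaland)
Major: h_f = f(L/D)·V²/2g = 0.01290·4096·0.4614 = 24.38 m
Minor: ΣK = 12.9; h_m = ΣK·V²/2g = 5.953 m
Total H_L = 24.38 + 5.953 = 30.33 m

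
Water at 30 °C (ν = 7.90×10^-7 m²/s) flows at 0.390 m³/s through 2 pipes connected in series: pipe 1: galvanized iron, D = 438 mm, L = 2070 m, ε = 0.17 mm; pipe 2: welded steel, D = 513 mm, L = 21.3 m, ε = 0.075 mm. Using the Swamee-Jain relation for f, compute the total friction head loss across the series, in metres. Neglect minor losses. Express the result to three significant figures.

Pipe 1: V = 2.588 m/s, Re = 1.44×10^6, ε/D = 3.88×10^-4, f = 0.01630, h_1 = f(L/D)V²/2g = 26.31 m
Pipe 2: V = 1.887 m/s, Re = 1.23×10^6, ε/D = 1.46×10^-4, f = 0.01396, h_2 = f(L/D)V²/2g = 0.1051 m
Series → Q common, losses add: H = Σh = 26.42 m

H ≈ 26.4 m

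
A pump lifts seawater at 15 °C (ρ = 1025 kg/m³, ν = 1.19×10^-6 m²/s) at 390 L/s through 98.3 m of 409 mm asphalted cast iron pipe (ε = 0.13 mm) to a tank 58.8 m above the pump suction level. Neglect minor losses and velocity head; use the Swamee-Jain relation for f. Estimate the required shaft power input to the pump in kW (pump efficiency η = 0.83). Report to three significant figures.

P_shaft ≈ 286 kW

V = 4Q/(πD²) = 2.968 m/s; Re = 1.02×10^6; ε/D = 3.18×10^-4; f = 0.01590
h_f = f(L/D)V²/2g = 1.716 m
Total head H = z + h_f = 58.8 + 1.716 = 60.52 m
P_hyd = ρgQH = 1025·9.81·0.390·60.52 = 237.3 kW
P_shaft = P_hyd/η = 237.3/0.83 = 285.9 kW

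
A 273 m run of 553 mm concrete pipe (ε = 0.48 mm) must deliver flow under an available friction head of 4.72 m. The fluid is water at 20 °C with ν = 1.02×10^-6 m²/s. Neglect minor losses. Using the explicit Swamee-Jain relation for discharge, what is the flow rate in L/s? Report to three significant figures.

Swamee-Jain (Type II): Q = -0.965·√(gD⁵h_f/L)·ln[ε/(3.7D) + √(3.17ν²L/(gD³h_f))]
√(gD⁵h_f/L) = √(9.81·0.553⁵·4.72/273) = 0.09366
ε/(3.7D) = 2.35×10^-4; √(3.17ν²L/(gD³h_f)) = 1.07×10^-5
Q = -0.965·0.09366·ln(2.453×10^-4) = 0.7513 m³/s
Check: V = 3.13 m/s, Re = 1.70×10^6, f = 0.01925, h_f = 4.74 m ≈ 4.72 m ✓

Q ≈ 751 L/s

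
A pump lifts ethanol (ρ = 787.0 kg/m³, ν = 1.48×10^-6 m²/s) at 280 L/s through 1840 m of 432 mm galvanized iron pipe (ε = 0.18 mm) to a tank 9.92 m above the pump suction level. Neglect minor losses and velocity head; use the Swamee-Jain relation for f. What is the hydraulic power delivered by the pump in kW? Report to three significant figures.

V = 4Q/(πD²) = 1.910 m/s; Re = 5.58×10^5; ε/D = 4.17×10^-4; f = 0.01713
h_f = f(L/D)V²/2g = 13.57 m
Total head H = z + h_f = 9.92 + 13.57 = 23.49 m
P_hyd = ρgQH = 787.0·9.81·0.280·23.49 = 50.78 kW

P_hyd ≈ 50.8 kW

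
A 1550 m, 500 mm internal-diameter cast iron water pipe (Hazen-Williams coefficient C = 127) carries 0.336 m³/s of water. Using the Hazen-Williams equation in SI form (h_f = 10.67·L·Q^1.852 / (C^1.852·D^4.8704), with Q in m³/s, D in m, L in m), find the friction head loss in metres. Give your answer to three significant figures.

h_f = 10.67·1550·0.336^1.852 / (127^1.852·0.500^4.8704) = 8.150 m

h_f ≈ 8.15 m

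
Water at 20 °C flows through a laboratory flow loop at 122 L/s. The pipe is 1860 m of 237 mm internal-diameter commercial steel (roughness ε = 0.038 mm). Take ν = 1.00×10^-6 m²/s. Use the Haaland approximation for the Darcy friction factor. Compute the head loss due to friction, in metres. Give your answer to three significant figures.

V = 4Q/(πD²) = 4·0.122/(π·0.237²) = 2.765 m/s
Re = VD/ν = 2.765·0.237/1.00×10^-6 = 6.55×10^5 → turbulent
ε/D = 0.038/237 = 1.60×10^-4
Haaland: f = 0.01456
h_f = f(L/D)V²/(2g) = 0.01456·(1860/0.237)·2.765²/(2·9.81) = 44.54 m

h_f ≈ 44.5 m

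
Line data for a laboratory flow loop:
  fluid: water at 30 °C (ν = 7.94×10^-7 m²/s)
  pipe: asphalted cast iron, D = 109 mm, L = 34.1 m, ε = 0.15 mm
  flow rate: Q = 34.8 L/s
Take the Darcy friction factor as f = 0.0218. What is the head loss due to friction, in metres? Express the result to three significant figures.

h_f ≈ 4.83 m

V = 4Q/(πD²) = 4·0.0348/(π·0.109²) = 3.729 m/s
h_f = f(L/D)V²/(2g) = 0.02180·(34.1/0.109)·3.729²/(2·9.81) = 4.835 m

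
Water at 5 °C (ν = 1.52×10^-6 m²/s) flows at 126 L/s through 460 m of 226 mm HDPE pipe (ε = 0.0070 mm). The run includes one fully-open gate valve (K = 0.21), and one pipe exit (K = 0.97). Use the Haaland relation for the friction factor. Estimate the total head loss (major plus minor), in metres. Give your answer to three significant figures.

V = 4Q/(πD²) = 3.141 m/s; V²/2g = 0.5028 m
Re = 4.67×10^5, ε/D = 3.10×10^-5 → f = 0.01358 (Haaland)
Major: h_f = f(L/D)·V²/2g = 0.01358·2035·0.5028 = 13.90 m
Minor: ΣK = 1.18; h_m = ΣK·V²/2g = 0.5933 m
Total H_L = 13.90 + 0.5933 = 14.49 m

H_L ≈ 14.5 m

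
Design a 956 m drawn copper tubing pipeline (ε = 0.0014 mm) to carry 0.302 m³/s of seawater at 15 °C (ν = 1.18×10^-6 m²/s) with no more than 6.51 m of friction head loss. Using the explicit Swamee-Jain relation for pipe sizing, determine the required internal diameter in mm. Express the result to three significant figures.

D ≈ 428 mm

Swamee-Jain (Type III): D = 0.66·[ε^1.25·(LQ²/(gh_f))^4.75 + ν·Q^9.4·(L/(gh_f))^5.2]^0.04
LQ²/(gh_f) = 1.365; L/(gh_f) = 14.97
Term 1 = ε^1.25·(…)^4.75 = 2.11×10^-7; Term 2 = ν·Q^9.4·(…)^5.2 = 1.97×10^-5
D = 0.66·(2.11×10^-7 + 1.97×10^-5)^0.04 = 0.4281 m = 428 mm
Check: V = 2.10 m/s, Re = 7.61×10^5, f = 0.01223, h_f = 6.13 m ≈ 6.51 m ✓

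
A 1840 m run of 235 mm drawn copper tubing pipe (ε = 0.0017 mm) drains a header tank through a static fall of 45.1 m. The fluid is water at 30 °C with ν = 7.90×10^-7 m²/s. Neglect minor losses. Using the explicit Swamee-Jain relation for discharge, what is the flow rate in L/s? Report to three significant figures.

Q ≈ 133 L/s

Swamee-Jain (Type II): Q = -0.965·√(gD⁵h_f/L)·ln[ε/(3.7D) + √(3.17ν²L/(gD³h_f))]
√(gD⁵h_f/L) = √(9.81·0.235⁵·45.1/1840) = 0.01313
ε/(3.7D) = 1.96×10^-6; √(3.17ν²L/(gD³h_f)) = 2.52×10^-5
Q = -0.965·0.01313·ln(2.713×10^-5) = 0.1332 m³/s
Check: V = 3.07 m/s, Re = 9.14×10^5, f = 0.01196, h_f = 45.0 m ≈ 45.1 m ✓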